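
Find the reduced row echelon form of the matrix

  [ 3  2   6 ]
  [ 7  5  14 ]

Multiply R1 by 1/3.
Subtract 7 times R1 from R2.
Multiply R2 by 3.
Subtract 2/3 times R2 from R1.

[[1, 0, 2], [0, 1, 0]]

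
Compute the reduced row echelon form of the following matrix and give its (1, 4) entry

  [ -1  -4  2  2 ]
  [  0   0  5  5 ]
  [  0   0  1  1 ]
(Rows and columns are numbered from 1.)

0

r1 → -1·r1
r2 → 1/5·r2
r3 → r3 − r2
r1 → r1 + 2·r2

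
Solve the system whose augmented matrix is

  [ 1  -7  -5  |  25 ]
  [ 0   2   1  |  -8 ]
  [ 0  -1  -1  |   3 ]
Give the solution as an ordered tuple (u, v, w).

(0, -5, 2)

R2 := 1/2·R2
  [ 1  -7   -5  |  25 ]
  [ 0   1  1/2  |  -4 ]
  [ 0  -1   -1  |   3 ]
R3 := R3 + R2
  [ 1  -7    -5  |  25 ]
  [ 0   1   1/2  |  -4 ]
  [ 0   0  -1/2  |  -1 ]
R3 := -2·R3
  [ 1  -7   -5  |  25 ]
  [ 0   1  1/2  |  -4 ]
  [ 0   0    1  |   2 ]
R2 := R2 − 1/2·R3
  [ 1  -7  -5  |  25 ]
  [ 0   1   0  |  -5 ]
  [ 0   0   1  |   2 ]
R1 := R1 + 5·R3
  [ 1  -7  0  |  35 ]
  [ 0   1  0  |  -5 ]
  [ 0   0  1  |   2 ]
R1 := R1 + 7·R2
  [ 1  0  0  |   0 ]
  [ 0  1  0  |  -5 ]
  [ 0  0  1  |   2 ]
Reading off the last column: u = 0, v = -5, w = 2.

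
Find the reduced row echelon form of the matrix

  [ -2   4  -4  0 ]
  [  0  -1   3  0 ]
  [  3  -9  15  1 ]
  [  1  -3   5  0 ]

[[1, 0, -4, 0], [0, 1, -3, 0], [0, 0, 0, 1], [0, 0, 0, 0]]

Multiply ρ1 by -1/2.
Subtract 3 times ρ1 from ρ3.
Subtract ρ1 from ρ4.
Multiply ρ2 by -1.
Add 3 times ρ2 to ρ3.
Add ρ2 to ρ4.
Add 2 times ρ2 to ρ1.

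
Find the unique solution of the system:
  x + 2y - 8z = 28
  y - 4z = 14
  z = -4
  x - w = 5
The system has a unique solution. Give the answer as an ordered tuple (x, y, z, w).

Form the augmented matrix and row-reduce:
  [ 1  2  -8   0  |  28 ]
  [ 0  1  -4   0  |  14 ]
  [ 0  0   1   0  |  -4 ]
  [ 1  0   0  -1  |   5 ]
R4 → R4 − R1
  [ 1   2  -8   0  |   28 ]
  [ 0   1  -4   0  |   14 ]
  [ 0   0   1   0  |   -4 ]
  [ 0  -2   8  -1  |  -23 ]
R4 → R4 + 2·R2
  [ 1  2  -8   0  |  28 ]
  [ 0  1  -4   0  |  14 ]
  [ 0  0   1   0  |  -4 ]
  [ 0  0   0  -1  |   5 ]
R4 → -1·R4
  [ 1  2  -8  0  |  28 ]
  [ 0  1  -4  0  |  14 ]
  [ 0  0   1  0  |  -4 ]
  [ 0  0   0  1  |  -5 ]
R2 → R2 + 4·R3
  [ 1  2  -8  0  |  28 ]
  [ 0  1   0  0  |  -2 ]
  [ 0  0   1  0  |  -4 ]
  [ 0  0   0  1  |  -5 ]
R1 → R1 + 8·R3
  [ 1  2  0  0  |  -4 ]
  [ 0  1  0  0  |  -2 ]
  [ 0  0  1  0  |  -4 ]
  [ 0  0  0  1  |  -5 ]
R1 → R1 − 2·R2
  [ 1  0  0  0  |   0 ]
  [ 0  1  0  0  |  -2 ]
  [ 0  0  1  0  |  -4 ]
  [ 0  0  0  1  |  -5 ]
Reading off the last column: x = 0, y = -2, z = -4, w = -5.

(0, -2, -4, -5)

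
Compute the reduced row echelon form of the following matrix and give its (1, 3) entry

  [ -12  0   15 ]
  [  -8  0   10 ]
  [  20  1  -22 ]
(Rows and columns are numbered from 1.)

R1 -> -1/12·R1
R2 -> R2 + 8·R1
R3 -> R3 − 20·R1
R2 <=> R3

-5/4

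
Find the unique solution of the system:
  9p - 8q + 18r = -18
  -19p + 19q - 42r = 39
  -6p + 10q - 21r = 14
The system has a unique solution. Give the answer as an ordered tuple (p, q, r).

Form the augmented matrix and row-reduce:
  [   9  -8   18  |  -18 ]
  [ -19  19  -42  |   39 ]
  [  -6  10  -21  |   14 ]
ρ1 -> 1/9·ρ1
  [   1  -8/9    2  |  -2 ]
  [ -19    19  -42  |  39 ]
  [  -6    10  -21  |  14 ]
ρ2 -> ρ2 + 19·ρ1
  [  1  -8/9    2  |  -2 ]
  [  0  19/9   -4  |   1 ]
  [ -6    10  -21  |  14 ]
ρ3 -> ρ3 + 6·ρ1
  [ 1  -8/9   2  |  -2 ]
  [ 0  19/9  -4  |   1 ]
  [ 0  14/3  -9  |   2 ]
ρ2 -> 9/19·ρ2
  [ 1  -8/9       2  |    -2 ]
  [ 0     1  -36/19  |  9/19 ]
  [ 0  14/3      -9  |     2 ]
ρ3 -> ρ3 − 14/3·ρ2
  [ 1  -8/9       2  |     -2 ]
  [ 0     1  -36/19  |   9/19 ]
  [ 0     0   -3/19  |  -4/19 ]
ρ3 -> -19/3·ρ3
  [ 1  -8/9       2  |    -2 ]
  [ 0     1  -36/19  |  9/19 ]
  [ 0     0       1  |   4/3 ]
ρ2 -> ρ2 + 36/19·ρ3
  [ 1  -8/9  2  |   -2 ]
  [ 0     1  0  |    3 ]
  [ 0     0  1  |  4/3 ]
ρ1 -> ρ1 − 2·ρ3
  [ 1  -8/9  0  |  -14/3 ]
  [ 0     1  0  |      3 ]
  [ 0     0  1  |    4/3 ]
ρ1 -> ρ1 + 8/9·ρ2
  [ 1  0  0  |   -2 ]
  [ 0  1  0  |    3 ]
  [ 0  0  1  |  4/3 ]
Reading off the last column: p = -2, q = 3, r = 4/3.

(-2, 3, 4/3)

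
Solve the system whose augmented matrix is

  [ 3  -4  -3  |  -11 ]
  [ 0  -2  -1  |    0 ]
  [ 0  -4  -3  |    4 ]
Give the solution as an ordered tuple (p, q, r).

R1 := 1/3·R1
  [ 1  -4/3  -1  |  -11/3 ]
  [ 0    -2  -1  |      0 ]
  [ 0    -4  -3  |      4 ]
R2 := -1/2·R2
  [ 1  -4/3   -1  |  -11/3 ]
  [ 0     1  1/2  |      0 ]
  [ 0    -4   -3  |      4 ]
R3 := R3 + 4·R2
  [ 1  -4/3   -1  |  -11/3 ]
  [ 0     1  1/2  |      0 ]
  [ 0     0   -1  |      4 ]
R3 := -1·R3
  [ 1  -4/3   -1  |  -11/3 ]
  [ 0     1  1/2  |      0 ]
  [ 0     0    1  |     -4 ]
R2 := R2 − 1/2·R3
  [ 1  -4/3  -1  |  -11/3 ]
  [ 0     1   0  |      2 ]
  [ 0     0   1  |     -4 ]
R1 := R1 + R3
  [ 1  -4/3  0  |  -23/3 ]
  [ 0     1  0  |      2 ]
  [ 0     0  1  |     -4 ]
R1 := R1 + 4/3·R2
  [ 1  0  0  |  -5 ]
  [ 0  1  0  |   2 ]
  [ 0  0  1  |  -4 ]
Reading off the last column: p = -5, q = 2, r = -4.

(-5, 2, -4)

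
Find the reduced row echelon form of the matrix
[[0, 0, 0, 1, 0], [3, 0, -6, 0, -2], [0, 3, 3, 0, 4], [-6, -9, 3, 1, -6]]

R1 <=> R2
  [  3   0  -6  0  -2 ]
  [  0   0   0  1   0 ]
  [  0   3   3  0   4 ]
  [ -6  -9   3  1  -6 ]
R1 := 1/3·R1
  [  1   0  -2  0  -2/3 ]
  [  0   0   0  1     0 ]
  [  0   3   3  0     4 ]
  [ -6  -9   3  1    -6 ]
R4 := R4 + 6·R1
  [ 1   0  -2  0  -2/3 ]
  [ 0   0   0  1     0 ]
  [ 0   3   3  0     4 ]
  [ 0  -9  -9  1   -10 ]
R2 <=> R3
  [ 1   0  -2  0  -2/3 ]
  [ 0   3   3  0     4 ]
  [ 0   0   0  1     0 ]
  [ 0  -9  -9  1   -10 ]
R2 := 1/3·R2
  [ 1   0  -2  0  -2/3 ]
  [ 0   1   1  0   4/3 ]
  [ 0   0   0  1     0 ]
  [ 0  -9  -9  1   -10 ]
R4 := R4 + 9·R2
  [ 1  0  -2  0  -2/3 ]
  [ 0  1   1  0   4/3 ]
  [ 0  0   0  1     0 ]
  [ 0  0   0  1     2 ]
R4 := R4 − R3
  [ 1  0  -2  0  -2/3 ]
  [ 0  1   1  0   4/3 ]
  [ 0  0   0  1     0 ]
  [ 0  0   0  0     2 ]
R4 := 1/2·R4
  [ 1  0  -2  0  -2/3 ]
  [ 0  1   1  0   4/3 ]
  [ 0  0   0  1     0 ]
  [ 0  0   0  0     1 ]
R2 := R2 − 4/3·R4
  [ 1  0  -2  0  -2/3 ]
  [ 0  1   1  0     0 ]
  [ 0  0   0  1     0 ]
  [ 0  0   0  0     1 ]
R1 := R1 + 2/3·R4
  [ 1  0  -2  0  0 ]
  [ 0  1   1  0  0 ]
  [ 0  0   0  1  0 ]
  [ 0  0   0  0  1 ]

[[1, 0, -2, 0, 0], [0, 1, 1, 0, 0], [0, 0, 0, 1, 0], [0, 0, 0, 0, 1]]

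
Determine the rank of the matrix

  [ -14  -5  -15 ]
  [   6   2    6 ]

rank = 2

Multiply R1 by -1/14.
  [ 1  5/14  15/14 ]
  [ 6     2      6 ]
Subtract 6 times R1 from R2.
  [ 1  5/14  15/14 ]
  [ 0  -1/7   -3/7 ]
Multiply R2 by -7.
  [ 1  5/14  15/14 ]
  [ 0     1      3 ]
Subtract 5/14 times R2 from R1.
  [ 1  0  0 ]
  [ 0  1  3 ]
The reduced form has 2 nonzero rows.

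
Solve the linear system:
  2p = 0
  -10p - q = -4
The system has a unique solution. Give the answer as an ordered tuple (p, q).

(0, 4)

Form the augmented matrix and row-reduce:
  [   2   0  |   0 ]
  [ -10  -1  |  -4 ]
r1 ← 1/2·r1
  [   1   0  |   0 ]
  [ -10  -1  |  -4 ]
r2 ← r2 + 10·r1
  [ 1   0  |   0 ]
  [ 0  -1  |  -4 ]
r2 ← -1·r2
  [ 1  0  |  0 ]
  [ 0  1  |  4 ]
Reading off the last column: p = 0, q = 4.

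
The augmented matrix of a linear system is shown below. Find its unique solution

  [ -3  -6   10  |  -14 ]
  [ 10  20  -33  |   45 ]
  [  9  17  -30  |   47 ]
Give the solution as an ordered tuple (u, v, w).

Multiply ρ1 by -1/3.
  [  1   2  -10/3  |  14/3 ]
  [ 10  20    -33  |    45 ]
  [  9  17    -30  |    47 ]
Subtract 10 times ρ1 from ρ2.
  [ 1   2  -10/3  |  14/3 ]
  [ 0   0    1/3  |  -5/3 ]
  [ 9  17    -30  |    47 ]
Subtract 9 times ρ1 from ρ3.
  [ 1   2  -10/3  |  14/3 ]
  [ 0   0    1/3  |  -5/3 ]
  [ 0  -1      0  |     5 ]
Swap ρ2 and ρ3.
  [ 1   2  -10/3  |  14/3 ]
  [ 0  -1      0  |     5 ]
  [ 0   0    1/3  |  -5/3 ]
Multiply ρ2 by -1.
  [ 1  2  -10/3  |  14/3 ]
  [ 0  1      0  |    -5 ]
  [ 0  0    1/3  |  -5/3 ]
Multiply ρ3 by 3.
  [ 1  2  -10/3  |  14/3 ]
  [ 0  1      0  |    -5 ]
  [ 0  0      1  |    -5 ]
Add 10/3 times ρ3 to ρ1.
  [ 1  2  0  |  -12 ]
  [ 0  1  0  |   -5 ]
  [ 0  0  1  |   -5 ]
Subtract 2 times ρ2 from ρ1.
  [ 1  0  0  |  -2 ]
  [ 0  1  0  |  -5 ]
  [ 0  0  1  |  -5 ]
Reading off the last column: u = -2, v = -5, w = -5.

(-2, -5, -5)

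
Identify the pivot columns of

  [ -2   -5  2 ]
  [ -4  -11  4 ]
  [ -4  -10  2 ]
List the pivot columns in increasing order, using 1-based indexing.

1, 2, 3

ρ1 → -1/2·ρ1
  [  1  5/2  -1 ]
  [ -4  -11   4 ]
  [ -4  -10   2 ]
ρ2 → ρ2 + 4·ρ1
  [  1  5/2  -1 ]
  [  0   -1   0 ]
  [ -4  -10   2 ]
ρ3 → ρ3 + 4·ρ1
  [ 1  5/2  -1 ]
  [ 0   -1   0 ]
  [ 0    0  -2 ]
ρ2 → -1·ρ2
  [ 1  5/2  -1 ]
  [ 0    1   0 ]
  [ 0    0  -2 ]
ρ3 → -1/2·ρ3
  [ 1  5/2  -1 ]
  [ 0    1   0 ]
  [ 0    0   1 ]
ρ1 → ρ1 + ρ3
  [ 1  5/2  0 ]
  [ 0    1  0 ]
  [ 0    0  1 ]
ρ1 → ρ1 − 5/2·ρ2
  [ 1  0  0 ]
  [ 0  1  0 ]
  [ 0  0  1 ]
Pivot columns are the columns containing a leading 1.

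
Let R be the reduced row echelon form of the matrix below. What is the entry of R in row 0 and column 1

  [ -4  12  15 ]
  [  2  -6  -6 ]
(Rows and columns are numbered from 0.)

-3

R1 ← -1/4·R1
  [ 1  -3  -15/4 ]
  [ 2  -6     -6 ]
R2 ← R2 − 2·R1
  [ 1  -3  -15/4 ]
  [ 0   0    3/2 ]
R2 ← 2/3·R2
  [ 1  -3  -15/4 ]
  [ 0   0      1 ]
R1 ← R1 + 15/4·R2
  [ 1  -3  0 ]
  [ 0   0  1 ]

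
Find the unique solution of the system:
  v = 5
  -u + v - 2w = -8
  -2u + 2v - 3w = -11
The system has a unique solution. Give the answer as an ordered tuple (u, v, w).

Form the augmented matrix and row-reduce:
  [  0  1   0  |    5 ]
  [ -1  1  -2  |   -8 ]
  [ -2  2  -3  |  -11 ]
R1 <=> R2
R1 -> -1·R1
R3 -> R3 + 2·R1
R1 -> R1 − 2·R3
R1 -> R1 + R2
Reading off the last column: u = 3, v = 5, w = 5.

(3, 5, 5)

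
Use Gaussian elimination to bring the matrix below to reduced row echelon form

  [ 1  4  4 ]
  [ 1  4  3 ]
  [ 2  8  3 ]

[[1, 4, 0], [0, 0, 1], [0, 0, 0]]

r2 -> r2 − r1
  [ 1  4   4 ]
  [ 0  0  -1 ]
  [ 2  8   3 ]
r3 -> r3 − 2·r1
  [ 1  4   4 ]
  [ 0  0  -1 ]
  [ 0  0  -5 ]
r2 -> -1·r2
  [ 1  4   4 ]
  [ 0  0   1 ]
  [ 0  0  -5 ]
r3 -> r3 + 5·r2
  [ 1  4  4 ]
  [ 0  0  1 ]
  [ 0  0  0 ]
r1 -> r1 − 4·r2
  [ 1  4  0 ]
  [ 0  0  1 ]
  [ 0  0  0 ]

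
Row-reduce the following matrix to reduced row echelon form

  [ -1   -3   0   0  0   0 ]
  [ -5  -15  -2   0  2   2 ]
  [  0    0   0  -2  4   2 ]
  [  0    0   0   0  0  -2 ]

Multiply R1 by -1.
  [  1    3   0   0  0   0 ]
  [ -5  -15  -2   0  2   2 ]
  [  0    0   0  -2  4   2 ]
  [  0    0   0   0  0  -2 ]
Add 5 times R1 to R2.
  [ 1  3   0   0  0   0 ]
  [ 0  0  -2   0  2   2 ]
  [ 0  0   0  -2  4   2 ]
  [ 0  0   0   0  0  -2 ]
Multiply R2 by -1/2.
  [ 1  3  0   0   0   0 ]
  [ 0  0  1   0  -1  -1 ]
  [ 0  0  0  -2   4   2 ]
  [ 0  0  0   0   0  -2 ]
Multiply R3 by -1/2.
  [ 1  3  0  0   0   0 ]
  [ 0  0  1  0  -1  -1 ]
  [ 0  0  0  1  -2  -1 ]
  [ 0  0  0  0   0  -2 ]
Multiply R4 by -1/2.
  [ 1  3  0  0   0   0 ]
  [ 0  0  1  0  -1  -1 ]
  [ 0  0  0  1  -2  -1 ]
  [ 0  0  0  0   0   1 ]
Add R4 to R3.
  [ 1  3  0  0   0   0 ]
  [ 0  0  1  0  -1  -1 ]
  [ 0  0  0  1  -2   0 ]
  [ 0  0  0  0   0   1 ]
Add R4 to R2.
  [ 1  3  0  0   0  0 ]
  [ 0  0  1  0  -1  0 ]
  [ 0  0  0  1  -2  0 ]
  [ 0  0  0  0   0  1 ]

[[1, 3, 0, 0, 0, 0], [0, 0, 1, 0, -1, 0], [0, 0, 0, 1, -2, 0], [0, 0, 0, 0, 0, 1]]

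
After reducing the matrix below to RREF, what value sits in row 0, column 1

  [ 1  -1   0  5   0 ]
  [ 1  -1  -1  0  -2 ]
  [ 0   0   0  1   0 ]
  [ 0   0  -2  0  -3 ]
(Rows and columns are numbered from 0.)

Subtract r1 from r2.
  [ 1  -1   0   5   0 ]
  [ 0   0  -1  -5  -2 ]
  [ 0   0   0   1   0 ]
  [ 0   0  -2   0  -3 ]
Multiply r2 by -1.
  [ 1  -1   0  5   0 ]
  [ 0   0   1  5   2 ]
  [ 0   0   0  1   0 ]
  [ 0   0  -2  0  -3 ]
Add 2 times r2 to r4.
  [ 1  -1  0   5  0 ]
  [ 0   0  1   5  2 ]
  [ 0   0  0   1  0 ]
  [ 0   0  0  10  1 ]
Subtract 10 times r3 from r4.
  [ 1  -1  0  5  0 ]
  [ 0   0  1  5  2 ]
  [ 0   0  0  1  0 ]
  [ 0   0  0  0  1 ]
Subtract 2 times r4 from r2.
  [ 1  -1  0  5  0 ]
  [ 0   0  1  5  0 ]
  [ 0   0  0  1  0 ]
  [ 0   0  0  0  1 ]
Subtract 5 times r3 from r2.
  [ 1  -1  0  5  0 ]
  [ 0   0  1  0  0 ]
  [ 0   0  0  1  0 ]
  [ 0   0  0  0  1 ]
Subtract 5 times r3 from r1.
  [ 1  -1  0  0  0 ]
  [ 0   0  1  0  0 ]
  [ 0   0  0  1  0 ]
  [ 0   0  0  0  1 ]

-1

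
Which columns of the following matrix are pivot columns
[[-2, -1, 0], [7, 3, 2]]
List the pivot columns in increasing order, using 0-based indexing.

0, 1

R1 -> -1/2·R1
  [ 1  1/2  0 ]
  [ 7    3  2 ]
R2 -> R2 − 7·R1
  [ 1   1/2  0 ]
  [ 0  -1/2  2 ]
R2 -> -2·R2
  [ 1  1/2   0 ]
  [ 0    1  -4 ]
R1 -> R1 − 1/2·R2
  [ 1  0   2 ]
  [ 0  1  -4 ]
Pivot columns are the columns containing a leading 1.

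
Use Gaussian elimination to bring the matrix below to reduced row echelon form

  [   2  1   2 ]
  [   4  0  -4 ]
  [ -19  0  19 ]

ρ1 -> 1/2·ρ1
  [   1  1/2   1 ]
  [   4    0  -4 ]
  [ -19    0  19 ]
ρ2 -> ρ2 − 4·ρ1
  [   1  1/2   1 ]
  [   0   -2  -8 ]
  [ -19    0  19 ]
ρ3 -> ρ3 + 19·ρ1
  [ 1   1/2   1 ]
  [ 0    -2  -8 ]
  [ 0  19/2  38 ]
ρ2 -> -1/2·ρ2
  [ 1   1/2   1 ]
  [ 0     1   4 ]
  [ 0  19/2  38 ]
ρ3 -> ρ3 − 19/2·ρ2
  [ 1  1/2  1 ]
  [ 0    1  4 ]
  [ 0    0  0 ]
ρ1 -> ρ1 − 1/2·ρ2
  [ 1  0  -1 ]
  [ 0  1   4 ]
  [ 0  0   0 ]

[[1, 0, -1], [0, 1, 4], [0, 0, 0]]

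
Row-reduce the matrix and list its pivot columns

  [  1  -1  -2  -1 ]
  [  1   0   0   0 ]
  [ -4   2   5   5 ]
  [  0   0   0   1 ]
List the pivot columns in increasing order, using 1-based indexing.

1, 2, 3, 4

R2 ← R2 − R1
  [  1  -1  -2  -1 ]
  [  0   1   2   1 ]
  [ -4   2   5   5 ]
  [  0   0   0   1 ]
R3 ← R3 + 4·R1
  [ 1  -1  -2  -1 ]
  [ 0   1   2   1 ]
  [ 0  -2  -3   1 ]
  [ 0   0   0   1 ]
R3 ← R3 + 2·R2
  [ 1  -1  -2  -1 ]
  [ 0   1   2   1 ]
  [ 0   0   1   3 ]
  [ 0   0   0   1 ]
R3 ← R3 − 3·R4
  [ 1  -1  -2  -1 ]
  [ 0   1   2   1 ]
  [ 0   0   1   0 ]
  [ 0   0   0   1 ]
R2 ← R2 − R4
  [ 1  -1  -2  -1 ]
  [ 0   1   2   0 ]
  [ 0   0   1   0 ]
  [ 0   0   0   1 ]
R1 ← R1 + R4
  [ 1  -1  -2  0 ]
  [ 0   1   2  0 ]
  [ 0   0   1  0 ]
  [ 0   0   0  1 ]
R2 ← R2 − 2·R3
  [ 1  -1  -2  0 ]
  [ 0   1   0  0 ]
  [ 0   0   1  0 ]
  [ 0   0   0  1 ]
R1 ← R1 + 2·R3
  [ 1  -1  0  0 ]
  [ 0   1  0  0 ]
  [ 0   0  1  0 ]
  [ 0   0  0  1 ]
R1 ← R1 + R2
  [ 1  0  0  0 ]
  [ 0  1  0  0 ]
  [ 0  0  1  0 ]
  [ 0  0  0  1 ]
Pivot columns are the columns containing a leading 1.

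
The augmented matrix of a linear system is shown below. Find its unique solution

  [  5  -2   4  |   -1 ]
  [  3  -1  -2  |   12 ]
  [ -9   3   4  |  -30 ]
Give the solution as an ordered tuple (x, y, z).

Multiply R1 by 1/5.
Subtract 3 times R1 from R2.
Add 9 times R1 to R3.
Multiply R2 by 5.
Add 3/5 times R2 to R3.
Multiply R3 by -1/2.
Add 22 times R3 to R2.
Subtract 4/5 times R3 from R1.
Add 2/5 times R2 to R1.
Reading off the last column: x = 1, y = -3, z = -3.

(1, -3, -3)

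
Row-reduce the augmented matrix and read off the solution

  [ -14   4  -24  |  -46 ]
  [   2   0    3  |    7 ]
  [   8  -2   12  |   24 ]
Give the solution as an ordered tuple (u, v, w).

(1, 2, 5/3)

Multiply R1 by -1/14.
  [ 1  -2/7  12/7  |  23/7 ]
  [ 2     0     3  |     7 ]
  [ 8    -2    12  |    24 ]
Subtract 2 times R1 from R2.
  [ 1  -2/7  12/7  |  23/7 ]
  [ 0   4/7  -3/7  |   3/7 ]
  [ 8    -2    12  |    24 ]
Subtract 8 times R1 from R3.
  [ 1  -2/7   12/7  |   23/7 ]
  [ 0   4/7   -3/7  |    3/7 ]
  [ 0   2/7  -12/7  |  -16/7 ]
Multiply R2 by 7/4.
  [ 1  -2/7   12/7  |   23/7 ]
  [ 0     1   -3/4  |    3/4 ]
  [ 0   2/7  -12/7  |  -16/7 ]
Subtract 2/7 times R2 from R3.
  [ 1  -2/7  12/7  |  23/7 ]
  [ 0     1  -3/4  |   3/4 ]
  [ 0     0  -3/2  |  -5/2 ]
Multiply R3 by -2/3.
  [ 1  -2/7  12/7  |  23/7 ]
  [ 0     1  -3/4  |   3/4 ]
  [ 0     0     1  |   5/3 ]
Add 3/4 times R3 to R2.
  [ 1  -2/7  12/7  |  23/7 ]
  [ 0     1     0  |     2 ]
  [ 0     0     1  |   5/3 ]
Subtract 12/7 times R3 from R1.
  [ 1  -2/7  0  |  3/7 ]
  [ 0     1  0  |    2 ]
  [ 0     0  1  |  5/3 ]
Add 2/7 times R2 to R1.
  [ 1  0  0  |    1 ]
  [ 0  1  0  |    2 ]
  [ 0  0  1  |  5/3 ]
Reading off the last column: u = 1, v = 2, w = 5/3.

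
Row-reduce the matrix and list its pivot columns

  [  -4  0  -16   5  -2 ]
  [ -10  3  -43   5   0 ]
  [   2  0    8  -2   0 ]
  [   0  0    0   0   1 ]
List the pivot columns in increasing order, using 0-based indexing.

Multiply ρ1 by -1/4.
  [   1  0    4  -5/4  1/2 ]
  [ -10  3  -43     5    0 ]
  [   2  0    8    -2    0 ]
  [   0  0    0     0    1 ]
Add 10 times ρ1 to ρ2.
  [ 1  0   4   -5/4  1/2 ]
  [ 0  3  -3  -15/2    5 ]
  [ 2  0   8     -2    0 ]
  [ 0  0   0      0    1 ]
Subtract 2 times ρ1 from ρ3.
  [ 1  0   4   -5/4  1/2 ]
  [ 0  3  -3  -15/2    5 ]
  [ 0  0   0    1/2   -1 ]
  [ 0  0   0      0    1 ]
Multiply ρ2 by 1/3.
  [ 1  0   4  -5/4  1/2 ]
  [ 0  1  -1  -5/2  5/3 ]
  [ 0  0   0   1/2   -1 ]
  [ 0  0   0     0    1 ]
Multiply ρ3 by 2.
  [ 1  0   4  -5/4  1/2 ]
  [ 0  1  -1  -5/2  5/3 ]
  [ 0  0   0     1   -2 ]
  [ 0  0   0     0    1 ]
Add 2 times ρ4 to ρ3.
  [ 1  0   4  -5/4  1/2 ]
  [ 0  1  -1  -5/2  5/3 ]
  [ 0  0   0     1    0 ]
  [ 0  0   0     0    1 ]
Subtract 5/3 times ρ4 from ρ2.
  [ 1  0   4  -5/4  1/2 ]
  [ 0  1  -1  -5/2    0 ]
  [ 0  0   0     1    0 ]
  [ 0  0   0     0    1 ]
Subtract 1/2 times ρ4 from ρ1.
  [ 1  0   4  -5/4  0 ]
  [ 0  1  -1  -5/2  0 ]
  [ 0  0   0     1  0 ]
  [ 0  0   0     0  1 ]
Add 5/2 times ρ3 to ρ2.
  [ 1  0   4  -5/4  0 ]
  [ 0  1  -1     0  0 ]
  [ 0  0   0     1  0 ]
  [ 0  0   0     0  1 ]
Add 5/4 times ρ3 to ρ1.
  [ 1  0   4  0  0 ]
  [ 0  1  -1  0  0 ]
  [ 0  0   0  1  0 ]
  [ 0  0   0  0  1 ]
Pivot columns are the columns containing a leading 1.

0, 1, 3, 4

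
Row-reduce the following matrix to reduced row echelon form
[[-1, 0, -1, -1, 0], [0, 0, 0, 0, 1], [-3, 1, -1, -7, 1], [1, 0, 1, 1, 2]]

R1 → -1·R1
  [  1  0   1   1  0 ]
  [  0  0   0   0  1 ]
  [ -3  1  -1  -7  1 ]
  [  1  0   1   1  2 ]
R3 → R3 + 3·R1
  [ 1  0  1   1  0 ]
  [ 0  0  0   0  1 ]
  [ 0  1  2  -4  1 ]
  [ 1  0  1   1  2 ]
R4 → R4 − R1
  [ 1  0  1   1  0 ]
  [ 0  0  0   0  1 ]
  [ 0  1  2  -4  1 ]
  [ 0  0  0   0  2 ]
R2 <=> R3
  [ 1  0  1   1  0 ]
  [ 0  1  2  -4  1 ]
  [ 0  0  0   0  1 ]
  [ 0  0  0   0  2 ]
R4 → R4 − 2·R3
  [ 1  0  1   1  0 ]
  [ 0  1  2  -4  1 ]
  [ 0  0  0   0  1 ]
  [ 0  0  0   0  0 ]
R2 → R2 − R3
  [ 1  0  1   1  0 ]
  [ 0  1  2  -4  0 ]
  [ 0  0  0   0  1 ]
  [ 0  0  0   0  0 ]

[[1, 0, 1, 1, 0], [0, 1, 2, -4, 0], [0, 0, 0, 0, 1], [0, 0, 0, 0, 0]]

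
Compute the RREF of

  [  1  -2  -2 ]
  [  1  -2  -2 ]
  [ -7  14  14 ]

R2 → R2 − R1
  [  1  -2  -2 ]
  [  0   0   0 ]
  [ -7  14  14 ]
R3 → R3 + 7·R1
  [ 1  -2  -2 ]
  [ 0   0   0 ]
  [ 0   0   0 ]

[[1, -2, -2], [0, 0, 0], [0, 0, 0]]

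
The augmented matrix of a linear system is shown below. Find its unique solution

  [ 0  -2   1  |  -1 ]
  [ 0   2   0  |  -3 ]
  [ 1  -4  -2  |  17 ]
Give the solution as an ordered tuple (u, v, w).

Swap R1 and R3.
  [ 1  -4  -2  |  17 ]
  [ 0   2   0  |  -3 ]
  [ 0  -2   1  |  -1 ]
Multiply R2 by 1/2.
  [ 1  -4  -2  |    17 ]
  [ 0   1   0  |  -3/2 ]
  [ 0  -2   1  |    -1 ]
Add 2 times R2 to R3.
  [ 1  -4  -2  |    17 ]
  [ 0   1   0  |  -3/2 ]
  [ 0   0   1  |    -4 ]
Add 2 times R3 to R1.
  [ 1  -4  0  |     9 ]
  [ 0   1  0  |  -3/2 ]
  [ 0   0  1  |    -4 ]
Add 4 times R2 to R1.
  [ 1  0  0  |     3 ]
  [ 0  1  0  |  -3/2 ]
  [ 0  0  1  |    -4 ]
Reading off the last column: u = 3, v = -3/2, w = -4.

(3, -3/2, -4)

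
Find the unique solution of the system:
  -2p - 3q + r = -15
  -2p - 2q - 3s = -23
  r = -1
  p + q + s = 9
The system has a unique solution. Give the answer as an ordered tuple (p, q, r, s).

(-2, 6, -1, 5)

Form the augmented matrix and row-reduce:
  [ -2  -3  1   0  |  -15 ]
  [ -2  -2  0  -3  |  -23 ]
  [  0   0  1   0  |   -1 ]
  [  1   1  0   1  |    9 ]
Multiply r1 by -1/2.
Add 2 times r1 to r2.
Subtract r1 from r4.
Add 1/2 times r2 to r4.
Multiply r4 by -2.
Add 3 times r4 to r2.
Add r3 to r2.
Add 1/2 times r3 to r1.
Subtract 3/2 times r2 from r1.
Reading off the last column: p = -2, q = 6, r = -1, s = 5.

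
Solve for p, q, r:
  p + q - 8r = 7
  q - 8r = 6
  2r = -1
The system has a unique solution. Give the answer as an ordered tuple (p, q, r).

Form the augmented matrix and row-reduce:
  [ 1  1  -8  |   7 ]
  [ 0  1  -8  |   6 ]
  [ 0  0   2  |  -1 ]
r3 -> 1/2·r3
r2 -> r2 + 8·r3
r1 -> r1 + 8·r3
r1 -> r1 − r2
Reading off the last column: p = 1, q = 2, r = -1/2.

(1, 2, -1/2)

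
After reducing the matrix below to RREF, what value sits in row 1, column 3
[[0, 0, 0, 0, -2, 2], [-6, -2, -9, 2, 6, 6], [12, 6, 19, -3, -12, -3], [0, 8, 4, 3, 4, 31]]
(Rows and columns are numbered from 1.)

4/3

ρ1 ↔ ρ2
ρ1 ← -1/6·ρ1
ρ3 ← ρ3 − 12·ρ1
ρ2 ↔ ρ3
ρ2 ← 1/2·ρ2
ρ4 ← ρ4 − 8·ρ2
ρ3 ↔ ρ4
ρ3 ← -1·ρ3
ρ4 ← -1/2·ρ4
ρ3 ← ρ3 + 4·ρ4
ρ1 ← ρ1 + ρ4
ρ2 ← ρ2 − 1/2·ρ3
ρ1 ← ρ1 + 1/3·ρ3
ρ1 ← ρ1 − 1/3·ρ2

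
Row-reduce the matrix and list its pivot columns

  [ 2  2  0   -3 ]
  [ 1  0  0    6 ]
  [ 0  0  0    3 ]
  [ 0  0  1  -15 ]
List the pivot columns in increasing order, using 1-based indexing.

1, 2, 3, 4

Multiply R1 by 1/2.
  [ 1  1  0  -3/2 ]
  [ 1  0  0     6 ]
  [ 0  0  0     3 ]
  [ 0  0  1   -15 ]
Subtract R1 from R2.
  [ 1   1  0  -3/2 ]
  [ 0  -1  0  15/2 ]
  [ 0   0  0     3 ]
  [ 0   0  1   -15 ]
Multiply R2 by -1.
  [ 1  1  0   -3/2 ]
  [ 0  1  0  -15/2 ]
  [ 0  0  0      3 ]
  [ 0  0  1    -15 ]
Swap R3 and R4.
  [ 1  1  0   -3/2 ]
  [ 0  1  0  -15/2 ]
  [ 0  0  1    -15 ]
  [ 0  0  0      3 ]
Multiply R4 by 1/3.
  [ 1  1  0   -3/2 ]
  [ 0  1  0  -15/2 ]
  [ 0  0  1    -15 ]
  [ 0  0  0      1 ]
Add 15 times R4 to R3.
  [ 1  1  0   -3/2 ]
  [ 0  1  0  -15/2 ]
  [ 0  0  1      0 ]
  [ 0  0  0      1 ]
Add 15/2 times R4 to R2.
  [ 1  1  0  -3/2 ]
  [ 0  1  0     0 ]
  [ 0  0  1     0 ]
  [ 0  0  0     1 ]
Add 3/2 times R4 to R1.
  [ 1  1  0  0 ]
  [ 0  1  0  0 ]
  [ 0  0  1  0 ]
  [ 0  0  0  1 ]
Subtract R2 from R1.
  [ 1  0  0  0 ]
  [ 0  1  0  0 ]
  [ 0  0  1  0 ]
  [ 0  0  0  1 ]
Pivot columns are the columns containing a leading 1.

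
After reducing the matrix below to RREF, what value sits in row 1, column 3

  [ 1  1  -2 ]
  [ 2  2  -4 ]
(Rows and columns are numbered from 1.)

-2

R2 -> R2 − 2·R1
  [ 1  1  -2 ]
  [ 0  0   0 ]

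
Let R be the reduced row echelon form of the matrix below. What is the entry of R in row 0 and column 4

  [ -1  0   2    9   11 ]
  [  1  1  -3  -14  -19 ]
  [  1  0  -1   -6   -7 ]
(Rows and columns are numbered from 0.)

R1 := -1·R1
  [ 1  0  -2   -9  -11 ]
  [ 1  1  -3  -14  -19 ]
  [ 1  0  -1   -6   -7 ]
R2 := R2 − R1
  [ 1  0  -2  -9  -11 ]
  [ 0  1  -1  -5   -8 ]
  [ 1  0  -1  -6   -7 ]
R3 := R3 − R1
  [ 1  0  -2  -9  -11 ]
  [ 0  1  -1  -5   -8 ]
  [ 0  0   1   3    4 ]
R2 := R2 + R3
  [ 1  0  -2  -9  -11 ]
  [ 0  1   0  -2   -4 ]
  [ 0  0   1   3    4 ]
R1 := R1 + 2·R3
  [ 1  0  0  -3  -3 ]
  [ 0  1  0  -2  -4 ]
  [ 0  0  1   3   4 ]

-3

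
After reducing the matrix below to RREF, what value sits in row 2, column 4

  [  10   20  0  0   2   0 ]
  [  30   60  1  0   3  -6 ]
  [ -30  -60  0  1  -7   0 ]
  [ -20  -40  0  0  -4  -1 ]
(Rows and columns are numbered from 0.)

-1

R1 := 1/10·R1
  [   1    2  0  0  1/5   0 ]
  [  30   60  1  0    3  -6 ]
  [ -30  -60  0  1   -7   0 ]
  [ -20  -40  0  0   -4  -1 ]
R2 := R2 − 30·R1
  [   1    2  0  0  1/5   0 ]
  [   0    0  1  0   -3  -6 ]
  [ -30  -60  0  1   -7   0 ]
  [ -20  -40  0  0   -4  -1 ]
R3 := R3 + 30·R1
  [   1    2  0  0  1/5   0 ]
  [   0    0  1  0   -3  -6 ]
  [   0    0  0  1   -1   0 ]
  [ -20  -40  0  0   -4  -1 ]
R4 := R4 + 20·R1
  [ 1  2  0  0  1/5   0 ]
  [ 0  0  1  0   -3  -6 ]
  [ 0  0  0  1   -1   0 ]
  [ 0  0  0  0    0  -1 ]
R4 := -1·R4
  [ 1  2  0  0  1/5   0 ]
  [ 0  0  1  0   -3  -6 ]
  [ 0  0  0  1   -1   0 ]
  [ 0  0  0  0    0   1 ]
R2 := R2 + 6·R4
  [ 1  2  0  0  1/5  0 ]
  [ 0  0  1  0   -3  0 ]
  [ 0  0  0  1   -1  0 ]
  [ 0  0  0  0    0  1 ]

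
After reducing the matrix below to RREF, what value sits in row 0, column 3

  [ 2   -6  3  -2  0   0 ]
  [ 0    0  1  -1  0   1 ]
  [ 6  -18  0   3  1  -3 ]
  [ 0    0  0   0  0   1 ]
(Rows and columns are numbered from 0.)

ρ1 ← 1/2·ρ1
  [ 1   -3  3/2  -1  0   0 ]
  [ 0    0    1  -1  0   1 ]
  [ 6  -18    0   3  1  -3 ]
  [ 0    0    0   0  0   1 ]
ρ3 ← ρ3 − 6·ρ1
  [ 1  -3  3/2  -1  0   0 ]
  [ 0   0    1  -1  0   1 ]
  [ 0   0   -9   9  1  -3 ]
  [ 0   0    0   0  0   1 ]
ρ3 ← ρ3 + 9·ρ2
  [ 1  -3  3/2  -1  0  0 ]
  [ 0   0    1  -1  0  1 ]
  [ 0   0    0   0  1  6 ]
  [ 0   0    0   0  0  1 ]
ρ3 ← ρ3 − 6·ρ4
  [ 1  -3  3/2  -1  0  0 ]
  [ 0   0    1  -1  0  1 ]
  [ 0   0    0   0  1  0 ]
  [ 0   0    0   0  0  1 ]
ρ2 ← ρ2 − ρ4
  [ 1  -3  3/2  -1  0  0 ]
  [ 0   0    1  -1  0  0 ]
  [ 0   0    0   0  1  0 ]
  [ 0   0    0   0  0  1 ]
ρ1 ← ρ1 − 3/2·ρ2
  [ 1  -3  0  1/2  0  0 ]
  [ 0   0  1   -1  0  0 ]
  [ 0   0  0    0  1  0 ]
  [ 0   0  0    0  0  1 ]

1/2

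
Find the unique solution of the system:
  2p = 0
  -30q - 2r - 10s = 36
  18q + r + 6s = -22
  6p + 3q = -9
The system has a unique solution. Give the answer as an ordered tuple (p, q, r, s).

Form the augmented matrix and row-reduce:
  [ 2    0   0    0  |    0 ]
  [ 0  -30  -2  -10  |   36 ]
  [ 0   18   1    6  |  -22 ]
  [ 6    3   0    0  |   -9 ]
R1 → 1/2·R1
  [ 1    0   0    0  |    0 ]
  [ 0  -30  -2  -10  |   36 ]
  [ 0   18   1    6  |  -22 ]
  [ 6    3   0    0  |   -9 ]
R4 → R4 − 6·R1
  [ 1    0   0    0  |    0 ]
  [ 0  -30  -2  -10  |   36 ]
  [ 0   18   1    6  |  -22 ]
  [ 0    3   0    0  |   -9 ]
R2 → -1/30·R2
  [ 1   0     0    0  |     0 ]
  [ 0   1  1/15  1/3  |  -6/5 ]
  [ 0  18     1    6  |   -22 ]
  [ 0   3     0    0  |    -9 ]
R3 → R3 − 18·R2
  [ 1  0     0    0  |     0 ]
  [ 0  1  1/15  1/3  |  -6/5 ]
  [ 0  0  -1/5    0  |  -2/5 ]
  [ 0  3     0    0  |    -9 ]
R4 → R4 − 3·R2
  [ 1  0     0    0  |      0 ]
  [ 0  1  1/15  1/3  |   -6/5 ]
  [ 0  0  -1/5    0  |   -2/5 ]
  [ 0  0  -1/5   -1  |  -27/5 ]
R3 → -5·R3
  [ 1  0     0    0  |      0 ]
  [ 0  1  1/15  1/3  |   -6/5 ]
  [ 0  0     1    0  |      2 ]
  [ 0  0  -1/5   -1  |  -27/5 ]
R4 → R4 + 1/5·R3
  [ 1  0     0    0  |     0 ]
  [ 0  1  1/15  1/3  |  -6/5 ]
  [ 0  0     1    0  |     2 ]
  [ 0  0     0   -1  |    -5 ]
R4 → -1·R4
  [ 1  0     0    0  |     0 ]
  [ 0  1  1/15  1/3  |  -6/5 ]
  [ 0  0     1    0  |     2 ]
  [ 0  0     0    1  |     5 ]
R2 → R2 − 1/3·R4
  [ 1  0     0  0  |       0 ]
  [ 0  1  1/15  0  |  -43/15 ]
  [ 0  0     1  0  |       2 ]
  [ 0  0     0  1  |       5 ]
R2 → R2 − 1/15·R3
  [ 1  0  0  0  |   0 ]
  [ 0  1  0  0  |  -3 ]
  [ 0  0  1  0  |   2 ]
  [ 0  0  0  1  |   5 ]
Reading off the last column: p = 0, q = -3, r = 2, s = 5.

(0, -3, 2, 5)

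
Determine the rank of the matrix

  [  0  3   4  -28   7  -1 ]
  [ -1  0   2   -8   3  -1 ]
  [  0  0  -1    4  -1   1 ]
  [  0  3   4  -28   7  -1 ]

rank = 3

R1 <-> R2
  [ -1  0   2   -8   3  -1 ]
  [  0  3   4  -28   7  -1 ]
  [  0  0  -1    4  -1   1 ]
  [  0  3   4  -28   7  -1 ]
R1 ← -1·R1
  [ 1  0  -2    8  -3   1 ]
  [ 0  3   4  -28   7  -1 ]
  [ 0  0  -1    4  -1   1 ]
  [ 0  3   4  -28   7  -1 ]
R2 ← 1/3·R2
  [ 1  0   -2      8   -3     1 ]
  [ 0  1  4/3  -28/3  7/3  -1/3 ]
  [ 0  0   -1      4   -1     1 ]
  [ 0  3    4    -28    7    -1 ]
R4 ← R4 − 3·R2
  [ 1  0   -2      8   -3     1 ]
  [ 0  1  4/3  -28/3  7/3  -1/3 ]
  [ 0  0   -1      4   -1     1 ]
  [ 0  0    0      0    0     0 ]
R3 ← -1·R3
  [ 1  0   -2      8   -3     1 ]
  [ 0  1  4/3  -28/3  7/3  -1/3 ]
  [ 0  0    1     -4    1    -1 ]
  [ 0  0    0      0    0     0 ]
R2 ← R2 − 4/3·R3
  [ 1  0  -2   8  -3   1 ]
  [ 0  1   0  -4   1   1 ]
  [ 0  0   1  -4   1  -1 ]
  [ 0  0   0   0   0   0 ]
R1 ← R1 + 2·R3
  [ 1  0  0   0  -1  -1 ]
  [ 0  1  0  -4   1   1 ]
  [ 0  0  1  -4   1  -1 ]
  [ 0  0  0   0   0   0 ]
The reduced form has 3 nonzero rows.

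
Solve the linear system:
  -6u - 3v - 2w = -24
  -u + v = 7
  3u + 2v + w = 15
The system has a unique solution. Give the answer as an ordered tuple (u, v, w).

Form the augmented matrix and row-reduce:
  [ -6  -3  -2  |  -24 ]
  [ -1   1   0  |    7 ]
  [  3   2   1  |   15 ]
r1 -> -1/6·r1
  [  1  1/2  1/3  |   4 ]
  [ -1    1    0  |   7 ]
  [  3    2    1  |  15 ]
r2 -> r2 + r1
  [ 1  1/2  1/3  |   4 ]
  [ 0  3/2  1/3  |  11 ]
  [ 3    2    1  |  15 ]
r3 -> r3 − 3·r1
  [ 1  1/2  1/3  |   4 ]
  [ 0  3/2  1/3  |  11 ]
  [ 0  1/2    0  |   3 ]
r2 -> 2/3·r2
  [ 1  1/2  1/3  |     4 ]
  [ 0    1  2/9  |  22/3 ]
  [ 0  1/2    0  |     3 ]
r3 -> r3 − 1/2·r2
  [ 1  1/2   1/3  |     4 ]
  [ 0    1   2/9  |  22/3 ]
  [ 0    0  -1/9  |  -2/3 ]
r3 -> -9·r3
  [ 1  1/2  1/3  |     4 ]
  [ 0    1  2/9  |  22/3 ]
  [ 0    0    1  |     6 ]
r2 -> r2 − 2/9·r3
  [ 1  1/2  1/3  |  4 ]
  [ 0    1    0  |  6 ]
  [ 0    0    1  |  6 ]
r1 -> r1 − 1/3·r3
  [ 1  1/2  0  |  2 ]
  [ 0    1  0  |  6 ]
  [ 0    0  1  |  6 ]
r1 -> r1 − 1/2·r2
  [ 1  0  0  |  -1 ]
  [ 0  1  0  |   6 ]
  [ 0  0  1  |   6 ]
Reading off the last column: u = -1, v = 6, w = 6.

(-1, 6, 6)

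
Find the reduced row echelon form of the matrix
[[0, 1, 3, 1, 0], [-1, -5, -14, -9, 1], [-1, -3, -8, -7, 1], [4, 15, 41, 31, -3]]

[[1, 0, -1, 4, 0], [0, 1, 3, 1, 0], [0, 0, 0, 0, 1], [0, 0, 0, 0, 0]]

R1 ↔ R2
R1 := -1·R1
R3 := R3 + R1
R4 := R4 − 4·R1
R3 := R3 − 2·R2
R4 := R4 + 5·R2
R3 ↔ R4
R1 := R1 + R3
R1 := R1 − 5·R2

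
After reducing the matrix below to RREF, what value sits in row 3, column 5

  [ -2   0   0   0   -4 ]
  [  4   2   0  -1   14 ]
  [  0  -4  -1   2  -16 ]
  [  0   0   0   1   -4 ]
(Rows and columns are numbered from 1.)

ρ1 := -1/2·ρ1
ρ2 := ρ2 − 4·ρ1
ρ2 := 1/2·ρ2
ρ3 := ρ3 + 4·ρ2
ρ3 := -1·ρ3
ρ2 := ρ2 + 1/2·ρ4

4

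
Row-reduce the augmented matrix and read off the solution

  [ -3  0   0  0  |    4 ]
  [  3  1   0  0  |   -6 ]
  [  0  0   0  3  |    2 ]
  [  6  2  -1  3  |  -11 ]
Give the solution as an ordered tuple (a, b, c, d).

(-4/3, -2, 1, 2/3)

ρ1 -> -1/3·ρ1
  [ 1  0   0  0  |  -4/3 ]
  [ 3  1   0  0  |    -6 ]
  [ 0  0   0  3  |     2 ]
  [ 6  2  -1  3  |   -11 ]
ρ2 -> ρ2 − 3·ρ1
  [ 1  0   0  0  |  -4/3 ]
  [ 0  1   0  0  |    -2 ]
  [ 0  0   0  3  |     2 ]
  [ 6  2  -1  3  |   -11 ]
ρ4 -> ρ4 − 6·ρ1
  [ 1  0   0  0  |  -4/3 ]
  [ 0  1   0  0  |    -2 ]
  [ 0  0   0  3  |     2 ]
  [ 0  2  -1  3  |    -3 ]
ρ4 -> ρ4 − 2·ρ2
  [ 1  0   0  0  |  -4/3 ]
  [ 0  1   0  0  |    -2 ]
  [ 0  0   0  3  |     2 ]
  [ 0  0  -1  3  |     1 ]
ρ3 ↔ ρ4
  [ 1  0   0  0  |  -4/3 ]
  [ 0  1   0  0  |    -2 ]
  [ 0  0  -1  3  |     1 ]
  [ 0  0   0  3  |     2 ]
ρ3 -> -1·ρ3
  [ 1  0  0   0  |  -4/3 ]
  [ 0  1  0   0  |    -2 ]
  [ 0  0  1  -3  |    -1 ]
  [ 0  0  0   3  |     2 ]
ρ4 -> 1/3·ρ4
  [ 1  0  0   0  |  -4/3 ]
  [ 0  1  0   0  |    -2 ]
  [ 0  0  1  -3  |    -1 ]
  [ 0  0  0   1  |   2/3 ]
ρ3 -> ρ3 + 3·ρ4
  [ 1  0  0  0  |  -4/3 ]
  [ 0  1  0  0  |    -2 ]
  [ 0  0  1  0  |     1 ]
  [ 0  0  0  1  |   2/3 ]
Reading off the last column: a = -4/3, b = -2, c = 1, d = 2/3.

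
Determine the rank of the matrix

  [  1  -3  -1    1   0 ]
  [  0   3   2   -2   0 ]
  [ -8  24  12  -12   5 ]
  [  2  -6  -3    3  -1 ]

Add 8 times r1 to r3.
  [ 1  -3  -1   1   0 ]
  [ 0   3   2  -2   0 ]
  [ 0   0   4  -4   5 ]
  [ 2  -6  -3   3  -1 ]
Subtract 2 times r1 from r4.
  [ 1  -3  -1   1   0 ]
  [ 0   3   2  -2   0 ]
  [ 0   0   4  -4   5 ]
  [ 0   0  -1   1  -1 ]
Multiply r2 by 1/3.
  [ 1  -3   -1     1   0 ]
  [ 0   1  2/3  -2/3   0 ]
  [ 0   0    4    -4   5 ]
  [ 0   0   -1     1  -1 ]
Multiply r3 by 1/4.
  [ 1  -3   -1     1    0 ]
  [ 0   1  2/3  -2/3    0 ]
  [ 0   0    1    -1  5/4 ]
  [ 0   0   -1     1   -1 ]
Add r3 to r4.
  [ 1  -3   -1     1    0 ]
  [ 0   1  2/3  -2/3    0 ]
  [ 0   0    1    -1  5/4 ]
  [ 0   0    0     0  1/4 ]
Multiply r4 by 4.
  [ 1  -3   -1     1    0 ]
  [ 0   1  2/3  -2/3    0 ]
  [ 0   0    1    -1  5/4 ]
  [ 0   0    0     0    1 ]
Subtract 5/4 times r4 from r3.
  [ 1  -3   -1     1  0 ]
  [ 0   1  2/3  -2/3  0 ]
  [ 0   0    1    -1  0 ]
  [ 0   0    0     0  1 ]
Subtract 2/3 times r3 from r2.
  [ 1  -3  -1   1  0 ]
  [ 0   1   0   0  0 ]
  [ 0   0   1  -1  0 ]
  [ 0   0   0   0  1 ]
Add r3 to r1.
  [ 1  -3  0   0  0 ]
  [ 0   1  0   0  0 ]
  [ 0   0  1  -1  0 ]
  [ 0   0  0   0  1 ]
Add 3 times r2 to r1.
  [ 1  0  0   0  0 ]
  [ 0  1  0   0  0 ]
  [ 0  0  1  -1  0 ]
  [ 0  0  0   0  1 ]
The reduced form has 4 nonzero rows.

rank = 4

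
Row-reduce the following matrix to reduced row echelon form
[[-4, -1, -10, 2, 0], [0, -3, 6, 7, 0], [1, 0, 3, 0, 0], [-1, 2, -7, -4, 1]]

[[1, 0, 3, 0, 0], [0, 1, -2, 0, 0], [0, 0, 0, 1, 0], [0, 0, 0, 0, 1]]

r1 → -1/4·r1
  [  1  1/4  5/2  -1/2  0 ]
  [  0   -3    6     7  0 ]
  [  1    0    3     0  0 ]
  [ -1    2   -7    -4  1 ]
r3 → r3 − r1
  [  1   1/4  5/2  -1/2  0 ]
  [  0    -3    6     7  0 ]
  [  0  -1/4  1/2   1/2  0 ]
  [ -1     2   -7    -4  1 ]
r4 → r4 + r1
  [ 1   1/4   5/2  -1/2  0 ]
  [ 0    -3     6     7  0 ]
  [ 0  -1/4   1/2   1/2  0 ]
  [ 0   9/4  -9/2  -9/2  1 ]
r2 → -1/3·r2
  [ 1   1/4   5/2  -1/2  0 ]
  [ 0     1    -2  -7/3  0 ]
  [ 0  -1/4   1/2   1/2  0 ]
  [ 0   9/4  -9/2  -9/2  1 ]
r3 → r3 + 1/4·r2
  [ 1  1/4   5/2   -1/2  0 ]
  [ 0    1    -2   -7/3  0 ]
  [ 0    0     0  -1/12  0 ]
  [ 0  9/4  -9/2   -9/2  1 ]
r4 → r4 − 9/4·r2
  [ 1  1/4  5/2   -1/2  0 ]
  [ 0    1   -2   -7/3  0 ]
  [ 0    0    0  -1/12  0 ]
  [ 0    0    0    3/4  1 ]
r3 → -12·r3
  [ 1  1/4  5/2  -1/2  0 ]
  [ 0    1   -2  -7/3  0 ]
  [ 0    0    0     1  0 ]
  [ 0    0    0   3/4  1 ]
r4 → r4 − 3/4·r3
  [ 1  1/4  5/2  -1/2  0 ]
  [ 0    1   -2  -7/3  0 ]
  [ 0    0    0     1  0 ]
  [ 0    0    0     0  1 ]
r2 → r2 + 7/3·r3
  [ 1  1/4  5/2  -1/2  0 ]
  [ 0    1   -2     0  0 ]
  [ 0    0    0     1  0 ]
  [ 0    0    0     0  1 ]
r1 → r1 + 1/2·r3
  [ 1  1/4  5/2  0  0 ]
  [ 0    1   -2  0  0 ]
  [ 0    0    0  1  0 ]
  [ 0    0    0  0  1 ]
r1 → r1 − 1/4·r2
  [ 1  0   3  0  0 ]
  [ 0  1  -2  0  0 ]
  [ 0  0   0  1  0 ]
  [ 0  0   0  0  1 ]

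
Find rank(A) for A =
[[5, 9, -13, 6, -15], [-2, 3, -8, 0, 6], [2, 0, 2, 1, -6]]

rank = 3

R1 := 1/5·R1
R2 := R2 + 2·R1
R3 := R3 − 2·R1
R2 := 5/33·R2
R3 := R3 + 18/5·R2
R3 := -11·R3
R2 := R2 − 4/11·R3
R1 := R1 − 6/5·R3
R1 := R1 − 9/5·R2
The reduced form has 3 nonzero rows.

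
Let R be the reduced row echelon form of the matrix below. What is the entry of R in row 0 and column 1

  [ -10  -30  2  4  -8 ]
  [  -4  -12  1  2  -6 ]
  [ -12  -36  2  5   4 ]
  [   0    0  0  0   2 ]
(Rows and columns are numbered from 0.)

ρ1 ← -1/10·ρ1
  [   1    3  -1/5  -2/5  4/5 ]
  [  -4  -12     1     2   -6 ]
  [ -12  -36     2     5    4 ]
  [   0    0     0     0    2 ]
ρ2 ← ρ2 + 4·ρ1
  [   1    3  -1/5  -2/5    4/5 ]
  [   0    0   1/5   2/5  -14/5 ]
  [ -12  -36     2     5      4 ]
  [   0    0     0     0      2 ]
ρ3 ← ρ3 + 12·ρ1
  [ 1  3  -1/5  -2/5    4/5 ]
  [ 0  0   1/5   2/5  -14/5 ]
  [ 0  0  -2/5   1/5   68/5 ]
  [ 0  0     0     0      2 ]
ρ2 ← 5·ρ2
  [ 1  3  -1/5  -2/5   4/5 ]
  [ 0  0     1     2   -14 ]
  [ 0  0  -2/5   1/5  68/5 ]
  [ 0  0     0     0     2 ]
ρ3 ← ρ3 + 2/5·ρ2
  [ 1  3  -1/5  -2/5  4/5 ]
  [ 0  0     1     2  -14 ]
  [ 0  0     0     1    8 ]
  [ 0  0     0     0    2 ]
ρ4 ← 1/2·ρ4
  [ 1  3  -1/5  -2/5  4/5 ]
  [ 0  0     1     2  -14 ]
  [ 0  0     0     1    8 ]
  [ 0  0     0     0    1 ]
ρ3 ← ρ3 − 8·ρ4
  [ 1  3  -1/5  -2/5  4/5 ]
  [ 0  0     1     2  -14 ]
  [ 0  0     0     1    0 ]
  [ 0  0     0     0    1 ]
ρ2 ← ρ2 + 14·ρ4
  [ 1  3  -1/5  -2/5  4/5 ]
  [ 0  0     1     2    0 ]
  [ 0  0     0     1    0 ]
  [ 0  0     0     0    1 ]
ρ1 ← ρ1 − 4/5·ρ4
  [ 1  3  -1/5  -2/5  0 ]
  [ 0  0     1     2  0 ]
  [ 0  0     0     1  0 ]
  [ 0  0     0     0  1 ]
ρ2 ← ρ2 − 2·ρ3
  [ 1  3  -1/5  -2/5  0 ]
  [ 0  0     1     0  0 ]
  [ 0  0     0     1  0 ]
  [ 0  0     0     0  1 ]
ρ1 ← ρ1 + 2/5·ρ3
  [ 1  3  -1/5  0  0 ]
  [ 0  0     1  0  0 ]
  [ 0  0     0  1  0 ]
  [ 0  0     0  0  1 ]
ρ1 ← ρ1 + 1/5·ρ2
  [ 1  3  0  0  0 ]
  [ 0  0  1  0  0 ]
  [ 0  0  0  1  0 ]
  [ 0  0  0  0  1 ]

3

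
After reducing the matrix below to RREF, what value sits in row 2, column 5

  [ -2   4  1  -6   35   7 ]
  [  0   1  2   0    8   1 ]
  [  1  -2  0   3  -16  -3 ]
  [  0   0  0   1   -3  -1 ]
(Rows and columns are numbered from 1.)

r1 := -1/2·r1
  [ 1  -2  -1/2  3  -35/2  -7/2 ]
  [ 0   1     2  0      8     1 ]
  [ 1  -2     0  3    -16    -3 ]
  [ 0   0     0  1     -3    -1 ]
r3 := r3 − r1
  [ 1  -2  -1/2  3  -35/2  -7/2 ]
  [ 0   1     2  0      8     1 ]
  [ 0   0   1/2  0    3/2   1/2 ]
  [ 0   0     0  1     -3    -1 ]
r3 := 2·r3
  [ 1  -2  -1/2  3  -35/2  -7/2 ]
  [ 0   1     2  0      8     1 ]
  [ 0   0     1  0      3     1 ]
  [ 0   0     0  1     -3    -1 ]
r1 := r1 − 3·r4
  [ 1  -2  -1/2  0  -17/2  -1/2 ]
  [ 0   1     2  0      8     1 ]
  [ 0   0     1  0      3     1 ]
  [ 0   0     0  1     -3    -1 ]
r2 := r2 − 2·r3
  [ 1  -2  -1/2  0  -17/2  -1/2 ]
  [ 0   1     0  0      2    -1 ]
  [ 0   0     1  0      3     1 ]
  [ 0   0     0  1     -3    -1 ]
r1 := r1 + 1/2·r3
  [ 1  -2  0  0  -7   0 ]
  [ 0   1  0  0   2  -1 ]
  [ 0   0  1  0   3   1 ]
  [ 0   0  0  1  -3  -1 ]
r1 := r1 + 2·r2
  [ 1  0  0  0  -3  -2 ]
  [ 0  1  0  0   2  -1 ]
  [ 0  0  1  0   3   1 ]
  [ 0  0  0  1  -3  -1 ]

2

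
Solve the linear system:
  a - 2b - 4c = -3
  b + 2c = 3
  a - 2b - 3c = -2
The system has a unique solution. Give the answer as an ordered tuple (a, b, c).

Form the augmented matrix and row-reduce:
  [ 1  -2  -4  |  -3 ]
  [ 0   1   2  |   3 ]
  [ 1  -2  -3  |  -2 ]
Subtract ρ1 from ρ3.
Subtract 2 times ρ3 from ρ2.
Add 4 times ρ3 to ρ1.
Add 2 times ρ2 to ρ1.
Reading off the last column: a = 3, b = 1, c = 1.

(3, 1, 1)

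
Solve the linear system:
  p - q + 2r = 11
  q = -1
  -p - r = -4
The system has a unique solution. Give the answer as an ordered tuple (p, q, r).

Form the augmented matrix and row-reduce:
  [  1  -1   2  |  11 ]
  [  0   1   0  |  -1 ]
  [ -1   0  -1  |  -4 ]
R3 ← R3 + R1
R3 ← R3 + R2
R1 ← R1 − 2·R3
R1 ← R1 + R2
Reading off the last column: p = -2, q = -1, r = 6.

(-2, -1, 6)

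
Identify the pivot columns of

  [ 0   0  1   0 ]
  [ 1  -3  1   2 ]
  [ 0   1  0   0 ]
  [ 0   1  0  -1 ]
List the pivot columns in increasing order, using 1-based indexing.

1, 2, 3, 4

ρ1 <=> ρ2
  [ 1  -3  1   2 ]
  [ 0   0  1   0 ]
  [ 0   1  0   0 ]
  [ 0   1  0  -1 ]
ρ2 <=> ρ3
  [ 1  -3  1   2 ]
  [ 0   1  0   0 ]
  [ 0   0  1   0 ]
  [ 0   1  0  -1 ]
ρ4 → ρ4 − ρ2
  [ 1  -3  1   2 ]
  [ 0   1  0   0 ]
  [ 0   0  1   0 ]
  [ 0   0  0  -1 ]
ρ4 → -1·ρ4
  [ 1  -3  1  2 ]
  [ 0   1  0  0 ]
  [ 0   0  1  0 ]
  [ 0   0  0  1 ]
ρ1 → ρ1 − 2·ρ4
  [ 1  -3  1  0 ]
  [ 0   1  0  0 ]
  [ 0   0  1  0 ]
  [ 0   0  0  1 ]
ρ1 → ρ1 − ρ3
  [ 1  -3  0  0 ]
  [ 0   1  0  0 ]
  [ 0   0  1  0 ]
  [ 0   0  0  1 ]
ρ1 → ρ1 + 3·ρ2
  [ 1  0  0  0 ]
  [ 0  1  0  0 ]
  [ 0  0  1  0 ]
  [ 0  0  0  1 ]
Pivot columns are the columns containing a leading 1.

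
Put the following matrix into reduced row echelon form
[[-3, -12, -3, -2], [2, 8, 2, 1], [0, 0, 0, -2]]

[[1, 4, 1, 0], [0, 0, 0, 1], [0, 0, 0, 0]]

Multiply R1 by -1/3.
  [ 1  4  1  2/3 ]
  [ 2  8  2    1 ]
  [ 0  0  0   -2 ]
Subtract 2 times R1 from R2.
  [ 1  4  1   2/3 ]
  [ 0  0  0  -1/3 ]
  [ 0  0  0    -2 ]
Multiply R2 by -3.
  [ 1  4  1  2/3 ]
  [ 0  0  0    1 ]
  [ 0  0  0   -2 ]
Add 2 times R2 to R3.
  [ 1  4  1  2/3 ]
  [ 0  0  0    1 ]
  [ 0  0  0    0 ]
Subtract 2/3 times R2 from R1.
  [ 1  4  1  0 ]
  [ 0  0  0  1 ]
  [ 0  0  0  0 ]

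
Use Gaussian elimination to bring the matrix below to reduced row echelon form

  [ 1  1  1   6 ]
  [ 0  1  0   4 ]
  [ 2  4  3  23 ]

[[1, 0, 0, -1], [0, 1, 0, 4], [0, 0, 1, 3]]

Subtract 2 times r1 from r3.
  [ 1  1  1   6 ]
  [ 0  1  0   4 ]
  [ 0  2  1  11 ]
Subtract 2 times r2 from r3.
  [ 1  1  1  6 ]
  [ 0  1  0  4 ]
  [ 0  0  1  3 ]
Subtract r3 from r1.
  [ 1  1  0  3 ]
  [ 0  1  0  4 ]
  [ 0  0  1  3 ]
Subtract r2 from r1.
  [ 1  0  0  -1 ]
  [ 0  1  0   4 ]
  [ 0  0  1   3 ]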